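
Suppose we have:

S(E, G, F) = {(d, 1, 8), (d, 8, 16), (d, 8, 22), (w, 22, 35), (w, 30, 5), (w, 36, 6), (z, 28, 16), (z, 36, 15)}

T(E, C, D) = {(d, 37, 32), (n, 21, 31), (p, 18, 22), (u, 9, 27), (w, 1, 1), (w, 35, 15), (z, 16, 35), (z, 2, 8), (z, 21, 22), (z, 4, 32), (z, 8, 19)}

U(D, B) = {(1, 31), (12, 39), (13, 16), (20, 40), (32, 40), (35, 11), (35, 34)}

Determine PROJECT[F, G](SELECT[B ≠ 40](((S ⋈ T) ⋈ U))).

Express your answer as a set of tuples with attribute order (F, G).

Natural join on E: {(d, 1, 8, 37, 32), (d, 8, 16, 37, 32), (d, 8, 22, 37, 32), (w, 22, 35, 1, 1), (w, 22, 35, 35, 15), (w, 30, 5, 1, 1), (w, 30, 5, 35, 15), (w, 36, 6, 1, 1), (w, 36, 6, 35, 15), (z, 28, 16, 16, 35), (z, 28, 16, 2, 8), (z, 28, 16, 21, 22), (z, 28, 16, 4, 32), (z, 28, 16, 8, 19), (z, 36, 15, 16, 35), (z, 36, 15, 2, 8), (z, 36, 15, 21, 22), (z, 36, 15, 4, 32), (z, 36, 15, 8, 19)}
Natural join on D: {(d, 1, 8, 37, 32, 40), (d, 8, 16, 37, 32, 40), (d, 8, 22, 37, 32, 40), (w, 22, 35, 1, 1, 31), (w, 30, 5, 1, 1, 31), (w, 36, 6, 1, 1, 31), (z, 28, 16, 16, 35, 11), (z, 28, 16, 16, 35, 34), (z, 28, 16, 4, 32, 40), (z, 36, 15, 16, 35, 11), (z, 36, 15, 16, 35, 34), (z, 36, 15, 4, 32, 40)}
Selection B ≠ 40: {(w, 22, 35, 1, 1, 31), (w, 30, 5, 1, 1, 31), (w, 36, 6, 1, 1, 31), (z, 28, 16, 16, 35, 11), (z, 28, 16, 16, 35, 34), (z, 36, 15, 16, 35, 11), (z, 36, 15, 16, 35, 34)}
Keep only column(s) F, G (2 duplicate(s) eliminated): {(15, 36), (16, 28), (35, 22), (5, 30), (6, 36)}

{(15, 36), (16, 28), (35, 22), (5, 30), (6, 36)}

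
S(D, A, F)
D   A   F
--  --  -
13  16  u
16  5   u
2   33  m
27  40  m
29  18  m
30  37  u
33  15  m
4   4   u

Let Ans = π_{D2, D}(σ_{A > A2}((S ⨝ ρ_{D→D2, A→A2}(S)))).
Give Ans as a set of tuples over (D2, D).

ρ[D→D2, A→A2]: schema becomes (D2, A2, F); tuples unchanged.
Natural join on F: {(13, 16, u, 13, 16), (13, 16, u, 16, 5), (13, 16, u, 30, 37), (13, 16, u, 4, 4), (16, 5, u, 13, 16), (16, 5, u, 16, 5), (16, 5, u, 30, 37), (16, 5, u, 4, 4), (2, 33, m, 2, 33), (2, 33, m, 27, 40), (2, 33, m, 29, 18), (2, 33, m, 33, 15), (27, 40, m, 2, 33), (27, 40, m, 27, 40), (27, 40, m, 29, 18), (27, 40, m, 33, 15), (29, 18, m, 2, 33), (29, 18, m, 27, 40), (29, 18, m, 29, 18), (29, 18, m, 33, 15), (30, 37, u, 13, 16), (30, 37, u, 16, 5), (30, 37, u, 30, 37), (30, 37, u, 4, 4), (33, 15, m, 2, 33), (33, 15, m, 27, 40), (33, 15, m, 29, 18), (33, 15, m, 33, 15), (4, 4, u, 13, 16), (4, 4, u, 16, 5), (4, 4, u, 30, 37), (4, 4, u, 4, 4)}
σ[A > A2]: keep tuples satisfying A > A2 → {(13, 16, u, 16, 5), (13, 16, u, 4, 4), (16, 5, u, 4, 4), (2, 33, m, 29, 18), (2, 33, m, 33, 15), (27, 40, m, 2, 33), (27, 40, m, 29, 18), (27, 40, m, 33, 15), (29, 18, m, 33, 15), (30, 37, u, 13, 16), (30, 37, u, 16, 5), (30, 37, u, 4, 4)}
Projecting to D2, D: {(13, 30), (16, 13), (16, 30), (2, 27), (29, 2), (29, 27), (33, 2), (33, 27), (33, 29), (4, 13), (4, 16), (4, 30)}

{(13, 30), (16, 13), (16, 30), (2, 27), (29, 2), (29, 27), (33, 2), (33, 27), (33, 29), (4, 13), (4, 16), (4, 30)}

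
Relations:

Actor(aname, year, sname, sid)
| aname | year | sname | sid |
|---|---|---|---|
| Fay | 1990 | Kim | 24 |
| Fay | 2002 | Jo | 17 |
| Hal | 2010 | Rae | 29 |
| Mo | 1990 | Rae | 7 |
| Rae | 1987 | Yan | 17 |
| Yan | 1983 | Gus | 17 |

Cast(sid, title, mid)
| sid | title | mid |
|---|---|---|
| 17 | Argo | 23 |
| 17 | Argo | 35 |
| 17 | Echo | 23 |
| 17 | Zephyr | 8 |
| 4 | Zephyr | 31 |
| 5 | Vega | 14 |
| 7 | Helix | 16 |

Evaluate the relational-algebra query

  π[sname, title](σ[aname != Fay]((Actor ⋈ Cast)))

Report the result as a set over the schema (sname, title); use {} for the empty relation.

{(Gus, Argo), (Gus, Echo), (Gus, Zephyr), (Rae, Helix), (Yan, Argo), (Yan, Echo), (Yan, Zephyr)}

Joining Actor and Cast on sid yields {(Fay, 2002, Jo, 17, Argo, 23), (Fay, 2002, Jo, 17, Argo, 35), (Fay, 2002, Jo, 17, Echo, 23), (Fay, 2002, Jo, 17, Zephyr, 8), (Mo, 1990, Rae, 7, Helix, 16), (Rae, 1987, Yan, 17, Argo, 23), (Rae, 1987, Yan, 17, Argo, 35), (Rae, 1987, Yan, 17, Echo, 23), (Rae, 1987, Yan, 17, Zephyr, 8), (Yan, 1983, Gus, 17, Argo, 23), (Yan, 1983, Gus, 17, Argo, 35), (Yan, 1983, Gus, 17, Echo, 23), (Yan, 1983, Gus, 17, Zephyr, 8)}.
Apply σ_{aname != Fay}; surviving tuples: {(Mo, 1990, Rae, 7, Helix, 16), (Rae, 1987, Yan, 17, Argo, 23), (Rae, 1987, Yan, 17, Argo, 35), (Rae, 1987, Yan, 17, Echo, 23), (Rae, 1987, Yan, 17, Zephyr, 8), (Yan, 1983, Gus, 17, Argo, 23), (Yan, 1983, Gus, 17, Argo, 35), (Yan, 1983, Gus, 17, Echo, 23), (Yan, 1983, Gus, 17, Zephyr, 8)}
π[sname, title]: project onto (sname, title) (2 duplicate(s) eliminated) → {(Gus, Argo), (Gus, Echo), (Gus, Zephyr), (Rae, Helix), (Yan, Argo), (Yan, Echo), (Yan, Zephyr)}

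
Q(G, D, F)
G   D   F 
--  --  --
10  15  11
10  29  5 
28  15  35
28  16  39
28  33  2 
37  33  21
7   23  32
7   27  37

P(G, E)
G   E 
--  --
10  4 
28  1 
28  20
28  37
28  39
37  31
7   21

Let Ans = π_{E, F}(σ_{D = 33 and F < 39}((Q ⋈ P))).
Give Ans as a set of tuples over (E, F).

{(1, 2), (20, 2), (31, 21), (37, 2), (39, 2)}

Q ⋈ P (natural join on G): {(10, 15, 11, 4), (10, 29, 5, 4), (28, 15, 35, 1), (28, 15, 35, 20), (28, 15, 35, 37), (28, 15, 35, 39), (28, 16, 39, 1), (28, 16, 39, 20), (28, 16, 39, 37), (28, 16, 39, 39), (28, 33, 2, 1), (28, 33, 2, 20), (28, 33, 2, 37), (28, 33, 2, 39), (37, 33, 21, 31), (7, 23, 32, 21), (7, 27, 37, 21)}
σ[D = 33 and F < 39]: keep tuples satisfying D = 33 and F < 39 → {(28, 33, 2, 1), (28, 33, 2, 20), (28, 33, 2, 37), (28, 33, 2, 39), (37, 33, 21, 31)}
Projecting to E, F: {(1, 2), (20, 2), (31, 21), (37, 2), (39, 2)}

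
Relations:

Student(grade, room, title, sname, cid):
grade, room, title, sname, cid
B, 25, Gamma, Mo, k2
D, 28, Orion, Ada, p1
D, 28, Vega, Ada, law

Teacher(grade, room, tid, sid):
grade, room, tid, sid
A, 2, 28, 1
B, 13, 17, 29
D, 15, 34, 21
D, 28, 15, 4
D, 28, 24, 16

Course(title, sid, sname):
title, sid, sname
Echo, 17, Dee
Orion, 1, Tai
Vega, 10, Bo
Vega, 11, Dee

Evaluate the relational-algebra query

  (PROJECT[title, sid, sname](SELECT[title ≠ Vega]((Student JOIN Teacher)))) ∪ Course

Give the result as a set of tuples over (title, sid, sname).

Natural join on grade, room: {(D, 28, Orion, Ada, p1, 15, 4), (D, 28, Orion, Ada, p1, 24, 16), (D, 28, Vega, Ada, law, 15, 4), (D, 28, Vega, Ada, law, 24, 16)}
Apply σ_{title ≠ Vega}; surviving tuples: {(D, 28, Orion, Ada, p1, 15, 4), (D, 28, Orion, Ada, p1, 24, 16)}
π[title, sid, sname]: project onto (title, sid, sname) → {(Orion, 16, Ada), (Orion, 4, Ada)}
Set union of the two operands is {(Echo, 17, Dee), (Orion, 1, Tai), (Orion, 16, Ada), (Orion, 4, Ada), (Vega, 10, Bo), (Vega, 11, Dee)}.

{(Echo, 17, Dee), (Orion, 1, Tai), (Orion, 16, Ada), (Orion, 4, Ada), (Vega, 10, Bo), (Vega, 11, Dee)}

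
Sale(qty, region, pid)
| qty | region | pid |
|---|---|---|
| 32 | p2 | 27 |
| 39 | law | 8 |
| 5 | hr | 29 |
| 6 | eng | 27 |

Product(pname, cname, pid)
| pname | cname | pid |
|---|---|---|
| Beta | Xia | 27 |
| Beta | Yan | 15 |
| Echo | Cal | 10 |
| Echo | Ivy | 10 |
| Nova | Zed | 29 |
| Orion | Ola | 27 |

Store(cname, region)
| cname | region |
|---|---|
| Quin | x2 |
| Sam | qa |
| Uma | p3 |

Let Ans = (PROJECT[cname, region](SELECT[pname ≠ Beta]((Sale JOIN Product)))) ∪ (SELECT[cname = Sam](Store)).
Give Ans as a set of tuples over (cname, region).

{(Ola, eng), (Ola, p2), (Sam, qa), (Zed, hr)}

Sale ⋈ Product (natural join on pid): {(32, p2, 27, Beta, Xia), (32, p2, 27, Orion, Ola), (5, hr, 29, Nova, Zed), (6, eng, 27, Beta, Xia), (6, eng, 27, Orion, Ola)}
Apply σ_{pname ≠ Beta}; surviving tuples: {(32, p2, 27, Orion, Ola), (5, hr, 29, Nova, Zed), (6, eng, 27, Orion, Ola)}
π[cname, region]: project onto (cname, region) → {(Ola, eng), (Ola, p2), (Zed, hr)}
Apply σ_{cname = Sam}; surviving tuples: {(Sam, qa)}
Taking the union: {(Ola, eng), (Ola, p2), (Sam, qa), (Zed, hr)}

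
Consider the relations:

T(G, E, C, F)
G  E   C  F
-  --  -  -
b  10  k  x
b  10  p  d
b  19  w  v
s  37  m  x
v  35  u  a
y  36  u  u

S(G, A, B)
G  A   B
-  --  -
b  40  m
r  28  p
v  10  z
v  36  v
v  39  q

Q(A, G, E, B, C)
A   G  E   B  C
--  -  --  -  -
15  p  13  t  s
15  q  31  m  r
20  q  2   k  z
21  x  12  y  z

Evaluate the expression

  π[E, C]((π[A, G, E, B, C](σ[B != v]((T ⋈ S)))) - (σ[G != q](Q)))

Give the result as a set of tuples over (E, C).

{(10, k), (10, p), (19, w), (35, u)}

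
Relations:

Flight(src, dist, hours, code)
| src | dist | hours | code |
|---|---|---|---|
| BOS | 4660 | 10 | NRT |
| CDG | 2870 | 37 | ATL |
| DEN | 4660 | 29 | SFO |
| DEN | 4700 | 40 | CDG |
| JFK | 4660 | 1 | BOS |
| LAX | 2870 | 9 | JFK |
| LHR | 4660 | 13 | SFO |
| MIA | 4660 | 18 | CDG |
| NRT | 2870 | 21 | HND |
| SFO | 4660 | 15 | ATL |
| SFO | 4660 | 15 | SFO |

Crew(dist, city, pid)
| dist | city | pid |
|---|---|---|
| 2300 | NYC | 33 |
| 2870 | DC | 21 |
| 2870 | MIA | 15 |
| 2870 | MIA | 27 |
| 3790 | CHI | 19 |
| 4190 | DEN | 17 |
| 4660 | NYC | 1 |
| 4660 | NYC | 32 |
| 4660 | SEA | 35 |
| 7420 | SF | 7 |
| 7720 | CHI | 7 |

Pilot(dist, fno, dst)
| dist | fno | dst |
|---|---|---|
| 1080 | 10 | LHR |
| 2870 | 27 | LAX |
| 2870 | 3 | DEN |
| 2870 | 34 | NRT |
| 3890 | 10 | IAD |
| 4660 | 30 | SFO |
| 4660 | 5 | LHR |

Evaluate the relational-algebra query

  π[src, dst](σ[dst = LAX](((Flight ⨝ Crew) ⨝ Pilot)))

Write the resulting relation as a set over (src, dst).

Natural join on dist: {(BOS, 4660, 10, NRT, NYC, 1), (BOS, 4660, 10, NRT, NYC, 32), (BOS, 4660, 10, NRT, SEA, 35), (CDG, 2870, 37, ATL, DC, 21), (CDG, 2870, 37, ATL, MIA, 15), (CDG, 2870, 37, ATL, MIA, 27), (DEN, 4660, 29, SFO, NYC, 1), (DEN, 4660, 29, SFO, NYC, 32), (DEN, 4660, 29, SFO, SEA, 35), (JFK, 4660, 1, BOS, NYC, 1), (JFK, 4660, 1, BOS, NYC, 32), (JFK, 4660, 1, BOS, SEA, 35), (LAX, 2870, 9, JFK, DC, 21), (LAX, 2870, 9, JFK, MIA, 15), (LAX, 2870, 9, JFK, MIA, 27), (LHR, 4660, 13, SFO, NYC, 1), (LHR, 4660, 13, SFO, NYC, 32), (LHR, 4660, 13, SFO, SEA, 35), (MIA, 4660, 18, CDG, NYC, 1), (MIA, 4660, 18, CDG, NYC, 32), (MIA, 4660, 18, CDG, SEA, 35), (NRT, 2870, 21, HND, DC, 21), (NRT, 2870, 21, HND, MIA, 15), (NRT, 2870, 21, HND, MIA, 27), (SFO, 4660, 15, ATL, NYC, 1), (SFO, 4660, 15, ATL, NYC, 32), (SFO, 4660, 15, ATL, SEA, 35), (SFO, 4660, 15, SFO, NYC, 1), (SFO, 4660, 15, SFO, NYC, 32), (SFO, 4660, 15, SFO, SEA, 35)}
Natural join on dist: {(BOS, 4660, 10, NRT, NYC, 1, 30, SFO), (BOS, 4660, 10, NRT, NYC, 1, 5, LHR), (BOS, 4660, 10, NRT, NYC, 32, 30, SFO), (BOS, 4660, 10, NRT, NYC, 32, 5, LHR), (BOS, 4660, 10, NRT, SEA, 35, 30, SFO), (BOS, 4660, 10, NRT, SEA, 35, 5, LHR), (CDG, 2870, 37, ATL, DC, 21, 27, LAX), (CDG, 2870, 37, ATL, DC, 21, 3, DEN), (CDG, 2870, 37, ATL, DC, 21, 34, NRT), (CDG, 2870, 37, ATL, MIA, 15, 27, LAX), (CDG, 2870, 37, ATL, MIA, 15, 3, DEN), (CDG, 2870, 37, ATL, MIA, 15, 34, NRT), (CDG, 2870, 37, ATL, MIA, 27, 27, LAX), (CDG, 2870, 37, ATL, MIA, 27, 3, DEN), (CDG, 2870, 37, ATL, MIA, 27, 34, NRT), (DEN, 4660, 29, SFO, NYC, 1, 30, SFO), (DEN, 4660, 29, SFO, NYC, 1, 5, LHR), (DEN, 4660, 29, SFO, NYC, 32, 30, SFO), (DEN, 4660, 29, SFO, NYC, 32, 5, LHR), (DEN, 4660, 29, SFO, SEA, 35, 30, SFO), (DEN, 4660, 29, SFO, SEA, 35, 5, LHR), (JFK, 4660, 1, BOS, NYC, 1, 30, SFO), (JFK, 4660, 1, BOS, NYC, 1, 5, LHR), (JFK, 4660, 1, BOS, NYC, 32, 30, SFO), (JFK, 4660, 1, BOS, NYC, 32, 5, LHR), (JFK, 4660, 1, BOS, SEA, 35, 30, SFO), (JFK, 4660, 1, BOS, SEA, 35, 5, LHR), (LAX, 2870, 9, JFK, DC, 21, 27, LAX), (LAX, 2870, 9, JFK, DC, 21, 3, DEN), (LAX, 2870, 9, JFK, DC, 21, 34, NRT), (LAX, 2870, 9, JFK, MIA, 15, 27, LAX), (LAX, 2870, 9, JFK, MIA, 15, 3, DEN), (LAX, 2870, 9, JFK, MIA, 15, 34, NRT), (LAX, 2870, 9, JFK, MIA, 27, 27, LAX), (LAX, 2870, 9, JFK, MIA, 27, 3, DEN), (LAX, 2870, 9, JFK, MIA, 27, 34, NRT), (LHR, 4660, 13, SFO, NYC, 1, 30, SFO), (LHR, 4660, 13, SFO, NYC, 1, 5, LHR), (LHR, 4660, 13, SFO, NYC, 32, 30, SFO), (LHR, 4660, 13, SFO, NYC, 32, 5, LHR), (LHR, 4660, 13, SFO, SEA, 35, 30, SFO), (LHR, 4660, 13, SFO, SEA, 35, 5, LHR), (MIA, 4660, 18, CDG, NYC, 1, 30, SFO), (MIA, 4660, 18, CDG, NYC, 1, 5, LHR), (MIA, 4660, 18, CDG, NYC, 32, 30, SFO), (MIA, 4660, 18, CDG, NYC, 32, 5, LHR), (MIA, 4660, 18, CDG, SEA, 35, 30, SFO), (MIA, 4660, 18, CDG, SEA, 35, 5, LHR), (NRT, 2870, 21, HND, DC, 21, 27, LAX), (NRT, 2870, 21, HND, DC, 21, 3, DEN), (NRT, 2870, 21, HND, DC, 21, 34, NRT), (NRT, 2870, 21, HND, MIA, 15, 27, LAX), (NRT, 2870, 21, HND, MIA, 15, 3, DEN), (NRT, 2870, 21, HND, MIA, 15, 34, NRT), (NRT, 2870, 21, HND, MIA, 27, 27, LAX), (NRT, 2870, 21, HND, MIA, 27, 3, DEN), (NRT, 2870, 21, HND, MIA, 27, 34, NRT), (SFO, 4660, 15, ATL, NYC, 1, 30, SFO), (SFO, 4660, 15, ATL, NYC, 1, 5, LHR), (SFO, 4660, 15, ATL, NYC, 32, 30, SFO), (SFO, 4660, 15, ATL, NYC, 32, 5, LHR), (SFO, 4660, 15, ATL, SEA, 35, 30, SFO), (SFO, 4660, 15, ATL, SEA, 35, 5, LHR), (SFO, 4660, 15, SFO, NYC, 1, 30, SFO), (SFO, 4660, 15, SFO, NYC, 1, 5, LHR), (SFO, 4660, 15, SFO, NYC, 32, 30, SFO), (SFO, 4660, 15, SFO, NYC, 32, 5, LHR), (SFO, 4660, 15, SFO, SEA, 35, 30, SFO), (SFO, 4660, 15, SFO, SEA, 35, 5, LHR)}
σ[dst = LAX]: keep tuples satisfying dst = LAX → {(CDG, 2870, 37, ATL, DC, 21, 27, LAX), (CDG, 2870, 37, ATL, MIA, 15, 27, LAX), (CDG, 2870, 37, ATL, MIA, 27, 27, LAX), (LAX, 2870, 9, JFK, DC, 21, 27, LAX), (LAX, 2870, 9, JFK, MIA, 15, 27, LAX), (LAX, 2870, 9, JFK, MIA, 27, 27, LAX), (NRT, 2870, 21, HND, DC, 21, 27, LAX), (NRT, 2870, 21, HND, MIA, 15, 27, LAX), (NRT, 2870, 21, HND, MIA, 27, 27, LAX)}
Keep only column(s) src, dst (6 duplicate(s) eliminated): {(CDG, LAX), (LAX, LAX), (NRT, LAX)}

{(CDG, LAX), (LAX, LAX), (NRT, LAX)}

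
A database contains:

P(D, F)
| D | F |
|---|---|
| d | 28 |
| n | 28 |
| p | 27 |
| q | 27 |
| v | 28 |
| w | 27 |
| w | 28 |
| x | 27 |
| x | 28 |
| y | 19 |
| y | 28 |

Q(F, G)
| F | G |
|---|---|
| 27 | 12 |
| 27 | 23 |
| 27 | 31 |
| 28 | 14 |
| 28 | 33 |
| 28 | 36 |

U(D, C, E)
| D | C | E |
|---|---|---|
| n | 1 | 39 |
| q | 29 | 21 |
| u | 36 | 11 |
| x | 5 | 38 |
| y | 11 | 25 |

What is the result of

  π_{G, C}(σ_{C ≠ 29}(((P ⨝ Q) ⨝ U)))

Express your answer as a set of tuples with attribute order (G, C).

{(12, 5), (14, 1), (14, 11), (14, 5), (23, 5), (31, 5), (33, 1), (33, 11), (33, 5), (36, 1), (36, 11), (36, 5)}

Joining P and Q on F yields {(d, 28, 14), (d, 28, 33), (d, 28, 36), (n, 28, 14), (n, 28, 33), (n, 28, 36), (p, 27, 12), (p, 27, 23), (p, 27, 31), (q, 27, 12), (q, 27, 23), (q, 27, 31), (v, 28, 14), (v, 28, 33), (v, 28, 36), (w, 27, 12), (w, 27, 23), (w, 27, 31), (w, 28, 14), (w, 28, 33), (w, 28, 36), (x, 27, 12), (x, 27, 23), (x, 27, 31), (x, 28, 14), (x, 28, 33), (x, 28, 36), (y, 28, 14), (y, 28, 33), (y, 28, 36)}.
Joining (P ⨝ Q) and U on D yields {(n, 28, 14, 1, 39), (n, 28, 33, 1, 39), (n, 28, 36, 1, 39), (q, 27, 12, 29, 21), (q, 27, 23, 29, 21), (q, 27, 31, 29, 21), (x, 27, 12, 5, 38), (x, 27, 23, 5, 38), (x, 27, 31, 5, 38), (x, 28, 14, 5, 38), (x, 28, 33, 5, 38), (x, 28, 36, 5, 38), (y, 28, 14, 11, 25), (y, 28, 33, 11, 25), (y, 28, 36, 11, 25)}.
Apply σ_{C ≠ 29}; surviving tuples: {(n, 28, 14, 1, 39), (n, 28, 33, 1, 39), (n, 28, 36, 1, 39), (x, 27, 12, 5, 38), (x, 27, 23, 5, 38), (x, 27, 31, 5, 38), (x, 28, 14, 5, 38), (x, 28, 33, 5, 38), (x, 28, 36, 5, 38), (y, 28, 14, 11, 25), (y, 28, 33, 11, 25), (y, 28, 36, 11, 25)}
π[G, C]: project onto (G, C) → {(12, 5), (14, 1), (14, 11), (14, 5), (23, 5), (31, 5), (33, 1), (33, 11), (33, 5), (36, 1), (36, 11), (36, 5)}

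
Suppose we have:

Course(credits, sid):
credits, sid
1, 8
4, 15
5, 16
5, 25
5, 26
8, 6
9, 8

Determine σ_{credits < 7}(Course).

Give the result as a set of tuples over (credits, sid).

{(1, 8), (4, 15), (5, 16), (5, 25), (5, 26)}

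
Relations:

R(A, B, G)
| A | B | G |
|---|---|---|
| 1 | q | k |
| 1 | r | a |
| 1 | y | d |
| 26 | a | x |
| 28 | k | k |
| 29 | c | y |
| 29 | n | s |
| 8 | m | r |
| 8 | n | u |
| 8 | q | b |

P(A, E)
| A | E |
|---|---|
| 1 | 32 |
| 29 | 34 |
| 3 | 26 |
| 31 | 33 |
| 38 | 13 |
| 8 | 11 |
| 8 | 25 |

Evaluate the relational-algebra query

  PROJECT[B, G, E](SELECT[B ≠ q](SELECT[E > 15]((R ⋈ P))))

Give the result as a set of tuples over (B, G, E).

Natural join on A: {(1, q, k, 32), (1, r, a, 32), (1, y, d, 32), (29, c, y, 34), (29, n, s, 34), (8, m, r, 11), (8, m, r, 25), (8, n, u, 11), (8, n, u, 25), (8, q, b, 11), (8, q, b, 25)}
Filtering on E > 15 leaves {(1, q, k, 32), (1, r, a, 32), (1, y, d, 32), (29, c, y, 34), (29, n, s, 34), (8, m, r, 25), (8, n, u, 25), (8, q, b, 25)}.
Filtering on B ≠ q leaves {(1, r, a, 32), (1, y, d, 32), (29, c, y, 34), (29, n, s, 34), (8, m, r, 25), (8, n, u, 25)}.
π_{B, G, E} gives {(c, y, 34), (m, r, 25), (n, s, 34), (n, u, 25), (r, a, 32), (y, d, 32)}.

{(c, y, 34), (m, r, 25), (n, s, 34), (n, u, 25), (r, a, 32), (y, d, 32)}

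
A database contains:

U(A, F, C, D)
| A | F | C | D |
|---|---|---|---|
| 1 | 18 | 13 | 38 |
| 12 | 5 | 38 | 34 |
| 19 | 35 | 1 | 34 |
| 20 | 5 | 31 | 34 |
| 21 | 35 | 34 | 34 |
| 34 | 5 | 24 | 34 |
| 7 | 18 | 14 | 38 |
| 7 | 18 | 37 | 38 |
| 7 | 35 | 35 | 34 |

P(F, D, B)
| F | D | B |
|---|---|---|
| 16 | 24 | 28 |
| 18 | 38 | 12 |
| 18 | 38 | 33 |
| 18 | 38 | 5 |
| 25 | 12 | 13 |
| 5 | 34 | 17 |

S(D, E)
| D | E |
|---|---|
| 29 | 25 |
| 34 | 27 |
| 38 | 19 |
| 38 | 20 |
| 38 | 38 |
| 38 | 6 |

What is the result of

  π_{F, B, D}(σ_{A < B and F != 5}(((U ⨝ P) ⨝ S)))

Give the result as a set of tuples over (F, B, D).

{(18, 12, 38), (18, 33, 38), (18, 5, 38)}

U ⋈ P (natural join on F, D): {(1, 18, 13, 38, 12), (1, 18, 13, 38, 33), (1, 18, 13, 38, 5), (12, 5, 38, 34, 17), (20, 5, 31, 34, 17), (34, 5, 24, 34, 17), (7, 18, 14, 38, 12), (7, 18, 14, 38, 33), (7, 18, 14, 38, 5), (7, 18, 37, 38, 12), (7, 18, 37, 38, 33), (7, 18, 37, 38, 5)}
(U ⨝ P) ⋈ S (natural join on D): {(1, 18, 13, 38, 12, 19), (1, 18, 13, 38, 12, 20), (1, 18, 13, 38, 12, 38), (1, 18, 13, 38, 12, 6), (1, 18, 13, 38, 33, 19), (1, 18, 13, 38, 33, 20), (1, 18, 13, 38, 33, 38), (1, 18, 13, 38, 33, 6), (1, 18, 13, 38, 5, 19), (1, 18, 13, 38, 5, 20), (1, 18, 13, 38, 5, 38), (1, 18, 13, 38, 5, 6), (12, 5, 38, 34, 17, 27), (20, 5, 31, 34, 17, 27), (34, 5, 24, 34, 17, 27), (7, 18, 14, 38, 12, 19), (7, 18, 14, 38, 12, 20), (7, 18, 14, 38, 12, 38), (7, 18, 14, 38, 12, 6), (7, 18, 14, 38, 33, 19), (7, 18, 14, 38, 33, 20), (7, 18, 14, 38, 33, 38), (7, 18, 14, 38, 33, 6), (7, 18, 14, 38, 5, 19), (7, 18, 14, 38, 5, 20), (7, 18, 14, 38, 5, 38), (7, 18, 14, 38, 5, 6), (7, 18, 37, 38, 12, 19), (7, 18, 37, 38, 12, 20), (7, 18, 37, 38, 12, 38), (7, 18, 37, 38, 12, 6), (7, 18, 37, 38, 33, 19), (7, 18, 37, 38, 33, 20), (7, 18, 37, 38, 33, 38), (7, 18, 37, 38, 33, 6), (7, 18, 37, 38, 5, 19), (7, 18, 37, 38, 5, 20), (7, 18, 37, 38, 5, 38), (7, 18, 37, 38, 5, 6)}
Filtering on A < B and F != 5 leaves {(1, 18, 13, 38, 12, 19), (1, 18, 13, 38, 12, 20), (1, 18, 13, 38, 12, 38), (1, 18, 13, 38, 12, 6), (1, 18, 13, 38, 33, 19), (1, 18, 13, 38, 33, 20), (1, 18, 13, 38, 33, 38), (1, 18, 13, 38, 33, 6), (1, 18, 13, 38, 5, 19), (1, 18, 13, 38, 5, 20), (1, 18, 13, 38, 5, 38), (1, 18, 13, 38, 5, 6), (7, 18, 14, 38, 12, 19), (7, 18, 14, 38, 12, 20), (7, 18, 14, 38, 12, 38), (7, 18, 14, 38, 12, 6), (7, 18, 14, 38, 33, 19), (7, 18, 14, 38, 33, 20), (7, 18, 14, 38, 33, 38), (7, 18, 14, 38, 33, 6), (7, 18, 37, 38, 12, 19), (7, 18, 37, 38, 12, 20), (7, 18, 37, 38, 12, 38), (7, 18, 37, 38, 12, 6), (7, 18, 37, 38, 33, 19), (7, 18, 37, 38, 33, 20), (7, 18, 37, 38, 33, 38), (7, 18, 37, 38, 33, 6)}.
π[F, B, D]: project onto (F, B, D) (25 duplicate(s) eliminated) → {(18, 12, 38), (18, 33, 38), (18, 5, 38)}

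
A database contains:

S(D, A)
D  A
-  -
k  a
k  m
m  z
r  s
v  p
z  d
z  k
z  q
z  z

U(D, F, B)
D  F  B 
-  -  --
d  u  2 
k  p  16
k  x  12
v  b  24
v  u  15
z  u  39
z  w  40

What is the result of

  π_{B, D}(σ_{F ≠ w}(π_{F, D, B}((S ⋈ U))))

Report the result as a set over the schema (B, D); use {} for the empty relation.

S ⋈ U (natural join on D): {(k, a, p, 16), (k, a, x, 12), (k, m, p, 16), (k, m, x, 12), (v, p, b, 24), (v, p, u, 15), (z, d, u, 39), (z, d, w, 40), (z, k, u, 39), (z, k, w, 40), (z, q, u, 39), (z, q, w, 40), (z, z, u, 39), (z, z, w, 40)}
Projecting to F, D, B (8 duplicate(s) eliminated): {(b, v, 24), (p, k, 16), (u, v, 15), (u, z, 39), (w, z, 40), (x, k, 12)}
σ[F ≠ w]: keep tuples satisfying F ≠ w → {(b, v, 24), (p, k, 16), (u, v, 15), (u, z, 39), (x, k, 12)}
Projecting to B, D: {(12, k), (15, v), (16, k), (24, v), (39, z)}

{(12, k), (15, v), (16, k), (24, v), (39, z)}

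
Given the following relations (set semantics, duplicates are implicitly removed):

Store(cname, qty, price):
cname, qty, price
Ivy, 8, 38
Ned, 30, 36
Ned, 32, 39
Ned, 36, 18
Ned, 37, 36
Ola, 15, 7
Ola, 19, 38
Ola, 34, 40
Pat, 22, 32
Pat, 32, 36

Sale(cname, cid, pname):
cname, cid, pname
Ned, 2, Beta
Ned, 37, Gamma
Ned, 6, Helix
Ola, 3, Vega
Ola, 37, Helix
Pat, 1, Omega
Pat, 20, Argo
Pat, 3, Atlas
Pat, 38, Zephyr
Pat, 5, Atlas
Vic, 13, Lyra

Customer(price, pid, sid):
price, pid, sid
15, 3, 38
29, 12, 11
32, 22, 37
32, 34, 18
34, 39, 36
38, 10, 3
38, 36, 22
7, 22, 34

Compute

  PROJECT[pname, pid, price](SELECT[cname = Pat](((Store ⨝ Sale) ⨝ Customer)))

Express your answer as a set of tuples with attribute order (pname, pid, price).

Store ⋈ Sale (natural join on cname): {(Ned, 30, 36, 2, Beta), (Ned, 30, 36, 37, Gamma), (Ned, 30, 36, 6, Helix), (Ned, 32, 39, 2, Beta), (Ned, 32, 39, 37, Gamma), (Ned, 32, 39, 6, Helix), (Ned, 36, 18, 2, Beta), (Ned, 36, 18, 37, Gamma), (Ned, 36, 18, 6, Helix), (Ned, 37, 36, 2, Beta), (Ned, 37, 36, 37, Gamma), (Ned, 37, 36, 6, Helix), (Ola, 15, 7, 3, Vega), (Ola, 15, 7, 37, Helix), (Ola, 19, 38, 3, Vega), (Ola, 19, 38, 37, Helix), (Ola, 34, 40, 3, Vega), (Ola, 34, 40, 37, Helix), (Pat, 22, 32, 1, Omega), (Pat, 22, 32, 20, Argo), (Pat, 22, 32, 3, Atlas), (Pat, 22, 32, 38, Zephyr), (Pat, 22, 32, 5, Atlas), (Pat, 32, 36, 1, Omega), (Pat, 32, 36, 20, Argo), (Pat, 32, 36, 3, Atlas), (Pat, 32, 36, 38, Zephyr), (Pat, 32, 36, 5, Atlas)}
(Store ⨝ Sale) ⋈ Customer (natural join on price): {(Ola, 15, 7, 3, Vega, 22, 34), (Ola, 15, 7, 37, Helix, 22, 34), (Ola, 19, 38, 3, Vega, 10, 3), (Ola, 19, 38, 3, Vega, 36, 22), (Ola, 19, 38, 37, Helix, 10, 3), (Ola, 19, 38, 37, Helix, 36, 22), (Pat, 22, 32, 1, Omega, 22, 37), (Pat, 22, 32, 1, Omega, 34, 18), (Pat, 22, 32, 20, Argo, 22, 37), (Pat, 22, 32, 20, Argo, 34, 18), (Pat, 22, 32, 3, Atlas, 22, 37), (Pat, 22, 32, 3, Atlas, 34, 18), (Pat, 22, 32, 38, Zephyr, 22, 37), (Pat, 22, 32, 38, Zephyr, 34, 18), (Pat, 22, 32, 5, Atlas, 22, 37), (Pat, 22, 32, 5, Atlas, 34, 18)}
σ[cname = Pat]: keep tuples satisfying cname = Pat → {(Pat, 22, 32, 1, Omega, 22, 37), (Pat, 22, 32, 1, Omega, 34, 18), (Pat, 22, 32, 20, Argo, 22, 37), (Pat, 22, 32, 20, Argo, 34, 18), (Pat, 22, 32, 3, Atlas, 22, 37), (Pat, 22, 32, 3, Atlas, 34, 18), (Pat, 22, 32, 38, Zephyr, 22, 37), (Pat, 22, 32, 38, Zephyr, 34, 18), (Pat, 22, 32, 5, Atlas, 22, 37), (Pat, 22, 32, 5, Atlas, 34, 18)}
π[pname, pid, price]: project onto (pname, pid, price) (2 duplicate(s) eliminated) → {(Argo, 22, 32), (Argo, 34, 32), (Atlas, 22, 32), (Atlas, 34, 32), (Omega, 22, 32), (Omega, 34, 32), (Zephyr, 22, 32), (Zephyr, 34, 32)}

{(Argo, 22, 32), (Argo, 34, 32), (Atlas, 22, 32), (Atlas, 34, 32), (Omega, 22, 32), (Omega, 34, 32), (Zephyr, 22, 32), (Zephyr, 34, 32)}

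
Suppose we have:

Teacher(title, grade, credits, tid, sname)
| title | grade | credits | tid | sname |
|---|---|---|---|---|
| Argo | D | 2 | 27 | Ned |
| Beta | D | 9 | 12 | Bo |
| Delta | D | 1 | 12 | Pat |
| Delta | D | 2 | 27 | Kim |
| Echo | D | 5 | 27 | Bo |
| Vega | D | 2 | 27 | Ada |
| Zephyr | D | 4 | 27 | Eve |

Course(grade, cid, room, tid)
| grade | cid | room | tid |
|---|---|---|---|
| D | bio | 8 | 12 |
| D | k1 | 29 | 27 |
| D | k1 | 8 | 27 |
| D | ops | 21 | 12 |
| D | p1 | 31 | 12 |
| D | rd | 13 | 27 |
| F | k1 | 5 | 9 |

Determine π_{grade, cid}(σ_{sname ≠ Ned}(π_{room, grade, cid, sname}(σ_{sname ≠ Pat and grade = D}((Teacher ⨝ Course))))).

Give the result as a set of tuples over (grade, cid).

{(D, bio), (D, k1), (D, ops), (D, p1), (D, rd)}

Joining Teacher and Course on grade, tid yields {(Argo, D, 2, 27, Ned, k1, 29), (Argo, D, 2, 27, Ned, k1, 8), (Argo, D, 2, 27, Ned, rd, 13), (Beta, D, 9, 12, Bo, bio, 8), (Beta, D, 9, 12, Bo, ops, 21), (Beta, D, 9, 12, Bo, p1, 31), (Delta, D, 1, 12, Pat, bio, 8), (Delta, D, 1, 12, Pat, ops, 21), (Delta, D, 1, 12, Pat, p1, 31), (Delta, D, 2, 27, Kim, k1, 29), (Delta, D, 2, 27, Kim, k1, 8), (Delta, D, 2, 27, Kim, rd, 13), (Echo, D, 5, 27, Bo, k1, 29), (Echo, D, 5, 27, Bo, k1, 8), (Echo, D, 5, 27, Bo, rd, 13), (Vega, D, 2, 27, Ada, k1, 29), (Vega, D, 2, 27, Ada, k1, 8), (Vega, D, 2, 27, Ada, rd, 13), (Zephyr, D, 4, 27, Eve, k1, 29), (Zephyr, D, 4, 27, Eve, k1, 8), (Zephyr, D, 4, 27, Eve, rd, 13)}.
Apply σ_{sname ≠ Pat and grade = D}; surviving tuples: {(Argo, D, 2, 27, Ned, k1, 29), (Argo, D, 2, 27, Ned, k1, 8), (Argo, D, 2, 27, Ned, rd, 13), (Beta, D, 9, 12, Bo, bio, 8), (Beta, D, 9, 12, Bo, ops, 21), (Beta, D, 9, 12, Bo, p1, 31), (Delta, D, 2, 27, Kim, k1, 29), (Delta, D, 2, 27, Kim, k1, 8), (Delta, D, 2, 27, Kim, rd, 13), (Echo, D, 5, 27, Bo, k1, 29), (Echo, D, 5, 27, Bo, k1, 8), (Echo, D, 5, 27, Bo, rd, 13), (Vega, D, 2, 27, Ada, k1, 29), (Vega, D, 2, 27, Ada, k1, 8), (Vega, D, 2, 27, Ada, rd, 13), (Zephyr, D, 4, 27, Eve, k1, 29), (Zephyr, D, 4, 27, Eve, k1, 8), (Zephyr, D, 4, 27, Eve, rd, 13)}
π[room, grade, cid, sname]: project onto (room, grade, cid, sname) → {(13, D, rd, Ada), (13, D, rd, Bo), (13, D, rd, Eve), (13, D, rd, Kim), (13, D, rd, Ned), (21, D, ops, Bo), (29, D, k1, Ada), (29, D, k1, Bo), (29, D, k1, Eve), (29, D, k1, Kim), (29, D, k1, Ned), (31, D, p1, Bo), (8, D, bio, Bo), (8, D, k1, Ada), (8, D, k1, Bo), (8, D, k1, Eve), (8, D, k1, Kim), (8, D, k1, Ned)}
Apply σ_{sname ≠ Ned}; surviving tuples: {(13, D, rd, Ada), (13, D, rd, Bo), (13, D, rd, Eve), (13, D, rd, Kim), (21, D, ops, Bo), (29, D, k1, Ada), (29, D, k1, Bo), (29, D, k1, Eve), (29, D, k1, Kim), (31, D, p1, Bo), (8, D, bio, Bo), (8, D, k1, Ada), (8, D, k1, Bo), (8, D, k1, Eve), (8, D, k1, Kim)}
π[grade, cid]: project onto (grade, cid) (10 duplicate(s) eliminated) → {(D, bio), (D, k1), (D, ops), (D, p1), (D, rd)}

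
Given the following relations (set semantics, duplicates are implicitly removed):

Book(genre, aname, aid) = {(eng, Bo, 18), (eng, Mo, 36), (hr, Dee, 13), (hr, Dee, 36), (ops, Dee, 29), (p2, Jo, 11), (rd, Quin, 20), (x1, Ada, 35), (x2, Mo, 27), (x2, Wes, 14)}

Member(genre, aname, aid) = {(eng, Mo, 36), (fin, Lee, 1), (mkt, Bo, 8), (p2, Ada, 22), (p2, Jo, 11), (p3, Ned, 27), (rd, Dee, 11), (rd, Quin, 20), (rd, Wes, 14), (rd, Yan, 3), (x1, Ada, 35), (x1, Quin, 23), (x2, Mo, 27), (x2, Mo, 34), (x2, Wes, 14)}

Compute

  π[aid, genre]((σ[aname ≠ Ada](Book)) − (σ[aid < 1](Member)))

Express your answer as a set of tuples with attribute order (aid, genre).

σ[aname ≠ Ada]: keep tuples satisfying aname ≠ Ada → {(eng, Bo, 18), (eng, Mo, 36), (hr, Dee, 13), (hr, Dee, 36), (ops, Dee, 29), (p2, Jo, 11), (rd, Quin, 20), (x2, Mo, 27), (x2, Wes, 14)}
σ[aid < 1]: keep tuples satisfying aid < 1 → {}
Taking the difference: {(eng, Bo, 18), (eng, Mo, 36), (hr, Dee, 13), (hr, Dee, 36), (ops, Dee, 29), (p2, Jo, 11), (rd, Quin, 20), (x2, Mo, 27), (x2, Wes, 14)}
Projecting to aid, genre: {(11, p2), (13, hr), (14, x2), (18, eng), (20, rd), (27, x2), (29, ops), (36, eng), (36, hr)}

{(11, p2), (13, hr), (14, x2), (18, eng), (20, rd), (27, x2), (29, ops), (36, eng), (36, hr)}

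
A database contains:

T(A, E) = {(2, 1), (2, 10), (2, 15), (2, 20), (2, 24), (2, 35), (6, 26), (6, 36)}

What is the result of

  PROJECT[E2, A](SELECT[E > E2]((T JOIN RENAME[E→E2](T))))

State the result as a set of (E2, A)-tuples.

ρ[E→E2]: schema becomes (A, E2); tuples unchanged.
Joining T and RENAME[E→E2](T) on A yields {(2, 1, 1), (2, 1, 10), (2, 1, 15), (2, 1, 20), (2, 1, 24), (2, 1, 35), (2, 10, 1), (2, 10, 10), (2, 10, 15), (2, 10, 20), (2, 10, 24), (2, 10, 35), (2, 15, 1), (2, 15, 10), (2, 15, 15), (2, 15, 20), (2, 15, 24), (2, 15, 35), (2, 20, 1), (2, 20, 10), (2, 20, 15), (2, 20, 20), (2, 20, 24), (2, 20, 35), (2, 24, 1), (2, 24, 10), (2, 24, 15), (2, 24, 20), (2, 24, 24), (2, 24, 35), (2, 35, 1), (2, 35, 10), (2, 35, 15), (2, 35, 20), (2, 35, 24), (2, 35, 35), (6, 26, 26), (6, 26, 36), (6, 36, 26), (6, 36, 36)}.
Selection E > E2: {(2, 10, 1), (2, 15, 1), (2, 15, 10), (2, 20, 1), (2, 20, 10), (2, 20, 15), (2, 24, 1), (2, 24, 10), (2, 24, 15), (2, 24, 20), (2, 35, 1), (2, 35, 10), (2, 35, 15), (2, 35, 20), (2, 35, 24), (6, 36, 26)}
π[E2, A]: project onto (E2, A) (10 duplicate(s) eliminated) → {(1, 2), (10, 2), (15, 2), (20, 2), (24, 2), (26, 6)}

{(1, 2), (10, 2), (15, 2), (20, 2), (24, 2), (26, 6)}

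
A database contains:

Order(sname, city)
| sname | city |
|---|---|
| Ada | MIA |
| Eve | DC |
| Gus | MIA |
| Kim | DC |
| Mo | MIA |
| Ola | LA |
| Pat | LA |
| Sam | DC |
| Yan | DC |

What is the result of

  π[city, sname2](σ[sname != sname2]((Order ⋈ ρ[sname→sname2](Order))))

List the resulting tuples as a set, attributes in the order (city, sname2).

ρ[sname→sname2]: schema becomes (sname2, city); tuples unchanged.
Joining Order and ρ[sname→sname2](Order) on city yields {(Ada, MIA, Ada), (Ada, MIA, Gus), (Ada, MIA, Mo), (Eve, DC, Eve), (Eve, DC, Kim), (Eve, DC, Sam), (Eve, DC, Yan), (Gus, MIA, Ada), (Gus, MIA, Gus), (Gus, MIA, Mo), (Kim, DC, Eve), (Kim, DC, Kim), (Kim, DC, Sam), (Kim, DC, Yan), (Mo, MIA, Ada), (Mo, MIA, Gus), (Mo, MIA, Mo), (Ola, LA, Ola), (Ola, LA, Pat), (Pat, LA, Ola), (Pat, LA, Pat), (Sam, DC, Eve), (Sam, DC, Kim), (Sam, DC, Sam), (Sam, DC, Yan), (Yan, DC, Eve), (Yan, DC, Kim), (Yan, DC, Sam), (Yan, DC, Yan)}.
Filtering on sname != sname2 leaves {(Ada, MIA, Gus), (Ada, MIA, Mo), (Eve, DC, Kim), (Eve, DC, Sam), (Eve, DC, Yan), (Gus, MIA, Ada), (Gus, MIA, Mo), (Kim, DC, Eve), (Kim, DC, Sam), (Kim, DC, Yan), (Mo, MIA, Ada), (Mo, MIA, Gus), (Ola, LA, Pat), (Pat, LA, Ola), (Sam, DC, Eve), (Sam, DC, Kim), (Sam, DC, Yan), (Yan, DC, Eve), (Yan, DC, Kim), (Yan, DC, Sam)}.
Keep only column(s) city, sname2 (11 duplicate(s) eliminated): {(DC, Eve), (DC, Kim), (DC, Sam), (DC, Yan), (LA, Ola), (LA, Pat), (MIA, Ada), (MIA, Gus), (MIA, Mo)}

{(DC, Eve), (DC, Kim), (DC, Sam), (DC, Yan), (LA, Ola), (LA, Pat), (MIA, Ada), (MIA, Gus), (MIA, Mo)}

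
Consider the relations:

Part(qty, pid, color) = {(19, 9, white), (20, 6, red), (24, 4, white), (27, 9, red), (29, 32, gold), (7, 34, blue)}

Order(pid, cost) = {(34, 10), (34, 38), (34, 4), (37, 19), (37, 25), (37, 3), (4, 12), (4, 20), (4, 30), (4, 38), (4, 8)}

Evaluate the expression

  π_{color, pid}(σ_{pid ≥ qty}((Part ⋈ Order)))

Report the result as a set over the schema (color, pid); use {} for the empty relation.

Natural join on pid: {(24, 4, white, 12), (24, 4, white, 20), (24, 4, white, 30), (24, 4, white, 38), (24, 4, white, 8), (7, 34, blue, 10), (7, 34, blue, 38), (7, 34, blue, 4)}
Filtering on pid ≥ qty leaves {(7, 34, blue, 10), (7, 34, blue, 38), (7, 34, blue, 4)}.
π_{color, pid} gives {(blue, 34)} (2 duplicate(s) eliminated).

{(blue, 34)}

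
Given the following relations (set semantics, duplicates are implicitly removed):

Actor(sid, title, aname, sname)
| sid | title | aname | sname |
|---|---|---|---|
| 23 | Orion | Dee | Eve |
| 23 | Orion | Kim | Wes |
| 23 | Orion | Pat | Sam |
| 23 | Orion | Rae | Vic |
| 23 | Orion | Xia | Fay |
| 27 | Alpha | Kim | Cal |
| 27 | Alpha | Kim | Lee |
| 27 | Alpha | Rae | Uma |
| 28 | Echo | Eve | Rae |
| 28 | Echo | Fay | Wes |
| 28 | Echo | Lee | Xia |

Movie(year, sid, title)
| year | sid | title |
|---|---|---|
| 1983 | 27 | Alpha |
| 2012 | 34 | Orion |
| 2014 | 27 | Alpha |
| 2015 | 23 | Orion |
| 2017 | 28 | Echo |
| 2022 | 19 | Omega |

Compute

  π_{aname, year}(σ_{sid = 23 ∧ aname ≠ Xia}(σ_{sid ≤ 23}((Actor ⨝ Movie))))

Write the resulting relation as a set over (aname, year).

Natural join on sid, title: {(23, Orion, Dee, Eve, 2015), (23, Orion, Kim, Wes, 2015), (23, Orion, Pat, Sam, 2015), (23, Orion, Rae, Vic, 2015), (23, Orion, Xia, Fay, 2015), (27, Alpha, Kim, Cal, 1983), (27, Alpha, Kim, Cal, 2014), (27, Alpha, Kim, Lee, 1983), (27, Alpha, Kim, Lee, 2014), (27, Alpha, Rae, Uma, 1983), (27, Alpha, Rae, Uma, 2014), (28, Echo, Eve, Rae, 2017), (28, Echo, Fay, Wes, 2017), (28, Echo, Lee, Xia, 2017)}
Filtering on sid ≤ 23 leaves {(23, Orion, Dee, Eve, 2015), (23, Orion, Kim, Wes, 2015), (23, Orion, Pat, Sam, 2015), (23, Orion, Rae, Vic, 2015), (23, Orion, Xia, Fay, 2015)}.
Filtering on sid = 23 ∧ aname ≠ Xia leaves {(23, Orion, Dee, Eve, 2015), (23, Orion, Kim, Wes, 2015), (23, Orion, Pat, Sam, 2015), (23, Orion, Rae, Vic, 2015)}.
Projecting to aname, year: {(Dee, 2015), (Kim, 2015), (Pat, 2015), (Rae, 2015)}

{(Dee, 2015), (Kim, 2015), (Pat, 2015), (Rae, 2015)}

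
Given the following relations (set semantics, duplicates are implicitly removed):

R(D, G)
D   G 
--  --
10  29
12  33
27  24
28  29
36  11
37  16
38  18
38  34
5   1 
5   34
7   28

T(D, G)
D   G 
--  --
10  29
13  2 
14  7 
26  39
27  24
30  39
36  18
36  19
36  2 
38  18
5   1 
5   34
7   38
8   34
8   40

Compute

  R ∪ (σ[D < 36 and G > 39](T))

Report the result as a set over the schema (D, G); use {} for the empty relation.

{(10, 29), (12, 33), (27, 24), (28, 29), (36, 11), (37, 16), (38, 18), (38, 34), (5, 1), (5, 34), (7, 28), (8, 40)}

Apply σ_{D < 36 and G > 39}; surviving tuples: {(8, 40)}
Union: {(10, 29), (12, 33), (27, 24), (28, 29), (36, 11), (37, 16), (38, 18), (38, 34), (5, 1), (5, 34), (7, 28)} with {(8, 40)} → {(10, 29), (12, 33), (27, 24), (28, 29), (36, 11), (37, 16), (38, 18), (38, 34), (5, 1), (5, 34), (7, 28), (8, 40)}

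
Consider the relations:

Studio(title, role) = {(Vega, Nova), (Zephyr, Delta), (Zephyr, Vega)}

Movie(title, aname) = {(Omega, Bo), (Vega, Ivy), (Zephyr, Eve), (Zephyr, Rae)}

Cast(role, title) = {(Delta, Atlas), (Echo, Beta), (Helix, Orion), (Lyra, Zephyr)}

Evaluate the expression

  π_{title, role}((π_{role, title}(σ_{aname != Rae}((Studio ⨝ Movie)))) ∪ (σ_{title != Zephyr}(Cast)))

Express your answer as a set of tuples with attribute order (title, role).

{(Atlas, Delta), (Beta, Echo), (Orion, Helix), (Vega, Nova), (Zephyr, Delta), (Zephyr, Vega)}

Joining Studio and Movie on title yields {(Vega, Nova, Ivy), (Zephyr, Delta, Eve), (Zephyr, Delta, Rae), (Zephyr, Vega, Eve), (Zephyr, Vega, Rae)}.
Filtering on aname != Rae leaves {(Vega, Nova, Ivy), (Zephyr, Delta, Eve), (Zephyr, Vega, Eve)}.
π[role, title]: project onto (role, title) → {(Delta, Zephyr), (Nova, Vega), (Vega, Zephyr)}
Filtering on title != Zephyr leaves {(Delta, Atlas), (Echo, Beta), (Helix, Orion)}.
Union: {(Delta, Zephyr), (Nova, Vega), (Vega, Zephyr)} with {(Delta, Atlas), (Echo, Beta), (Helix, Orion)} → {(Delta, Atlas), (Delta, Zephyr), (Echo, Beta), (Helix, Orion), (Nova, Vega), (Vega, Zephyr)}
π[title, role]: project onto (title, role) → {(Atlas, Delta), (Beta, Echo), (Orion, Helix), (Vega, Nova), (Zephyr, Delta), (Zephyr, Vega)}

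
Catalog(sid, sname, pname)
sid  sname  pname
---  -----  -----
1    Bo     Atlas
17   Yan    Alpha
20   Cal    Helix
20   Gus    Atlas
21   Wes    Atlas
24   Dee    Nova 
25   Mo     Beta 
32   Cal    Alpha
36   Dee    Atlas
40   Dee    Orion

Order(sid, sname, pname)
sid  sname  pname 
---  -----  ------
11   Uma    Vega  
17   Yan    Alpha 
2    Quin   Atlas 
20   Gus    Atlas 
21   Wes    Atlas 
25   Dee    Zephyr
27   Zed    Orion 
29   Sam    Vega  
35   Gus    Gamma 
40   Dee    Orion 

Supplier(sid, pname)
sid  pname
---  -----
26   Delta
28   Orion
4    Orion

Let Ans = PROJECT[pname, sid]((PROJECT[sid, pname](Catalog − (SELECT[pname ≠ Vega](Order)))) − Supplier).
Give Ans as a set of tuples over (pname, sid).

{(Alpha, 32), (Atlas, 1), (Atlas, 36), (Beta, 25), (Helix, 20), (Nova, 24)}

Apply σ_{pname ≠ Vega}; surviving tuples: {(17, Yan, Alpha), (2, Quin, Atlas), (20, Gus, Atlas), (21, Wes, Atlas), (25, Dee, Zephyr), (27, Zed, Orion), (35, Gus, Gamma), (40, Dee, Orion)}
Taking the difference: {(1, Bo, Atlas), (20, Cal, Helix), (24, Dee, Nova), (25, Mo, Beta), (32, Cal, Alpha), (36, Dee, Atlas)}
Projecting to sid, pname: {(1, Atlas), (20, Helix), (24, Nova), (25, Beta), (32, Alpha), (36, Atlas)}
Taking the difference: {(1, Atlas), (20, Helix), (24, Nova), (25, Beta), (32, Alpha), (36, Atlas)}
Projecting to pname, sid: {(Alpha, 32), (Atlas, 1), (Atlas, 36), (Beta, 25), (Helix, 20), (Nova, 24)}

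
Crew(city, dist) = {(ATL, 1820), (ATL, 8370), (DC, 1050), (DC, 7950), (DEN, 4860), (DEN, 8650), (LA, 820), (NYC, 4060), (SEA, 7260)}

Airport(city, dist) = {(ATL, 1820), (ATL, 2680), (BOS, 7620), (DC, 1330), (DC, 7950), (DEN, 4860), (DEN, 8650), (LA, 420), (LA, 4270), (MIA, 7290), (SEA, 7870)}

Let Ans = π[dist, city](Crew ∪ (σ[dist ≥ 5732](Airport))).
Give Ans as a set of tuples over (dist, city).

{(1050, DC), (1820, ATL), (4060, NYC), (4860, DEN), (7260, SEA), (7290, MIA), (7620, BOS), (7870, SEA), (7950, DC), (820, LA), (8370, ATL), (8650, DEN)}

Selection dist ≥ 5732: {(BOS, 7620), (DC, 7950), (DEN, 8650), (MIA, 7290), (SEA, 7870)}
Taking the union: {(ATL, 1820), (ATL, 8370), (BOS, 7620), (DC, 1050), (DC, 7950), (DEN, 4860), (DEN, 8650), (LA, 820), (MIA, 7290), (NYC, 4060), (SEA, 7260), (SEA, 7870)}
Keep only column(s) dist, city: {(1050, DC), (1820, ATL), (4060, NYC), (4860, DEN), (7260, SEA), (7290, MIA), (7620, BOS), (7870, SEA), (7950, DC), (820, LA), (8370, ATL), (8650, DEN)}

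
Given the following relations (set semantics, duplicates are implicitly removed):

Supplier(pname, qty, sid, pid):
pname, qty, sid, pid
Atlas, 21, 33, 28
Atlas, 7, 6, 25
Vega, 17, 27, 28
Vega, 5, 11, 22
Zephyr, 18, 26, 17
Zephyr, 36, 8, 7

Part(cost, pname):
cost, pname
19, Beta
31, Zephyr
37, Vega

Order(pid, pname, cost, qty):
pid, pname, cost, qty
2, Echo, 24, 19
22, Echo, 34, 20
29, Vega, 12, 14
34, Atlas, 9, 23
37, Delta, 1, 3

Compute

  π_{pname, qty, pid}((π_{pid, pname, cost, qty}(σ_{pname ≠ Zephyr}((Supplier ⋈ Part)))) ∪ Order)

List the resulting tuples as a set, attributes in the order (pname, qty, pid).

Natural join on pname: {(Vega, 17, 27, 28, 37), (Vega, 5, 11, 22, 37), (Zephyr, 18, 26, 17, 31), (Zephyr, 36, 8, 7, 31)}
Selection pname ≠ Zephyr: {(Vega, 17, 27, 28, 37), (Vega, 5, 11, 22, 37)}
π_{pid, pname, cost, qty} gives {(22, Vega, 37, 5), (28, Vega, 37, 17)}.
Taking the union: {(2, Echo, 24, 19), (22, Echo, 34, 20), (22, Vega, 37, 5), (28, Vega, 37, 17), (29, Vega, 12, 14), (34, Atlas, 9, 23), (37, Delta, 1, 3)}
π_{pname, qty, pid} gives {(Atlas, 23, 34), (Delta, 3, 37), (Echo, 19, 2), (Echo, 20, 22), (Vega, 14, 29), (Vega, 17, 28), (Vega, 5, 22)}.

{(Atlas, 23, 34), (Delta, 3, 37), (Echo, 19, 2), (Echo, 20, 22), (Vega, 14, 29), (Vega, 17, 28), (Vega, 5, 22)}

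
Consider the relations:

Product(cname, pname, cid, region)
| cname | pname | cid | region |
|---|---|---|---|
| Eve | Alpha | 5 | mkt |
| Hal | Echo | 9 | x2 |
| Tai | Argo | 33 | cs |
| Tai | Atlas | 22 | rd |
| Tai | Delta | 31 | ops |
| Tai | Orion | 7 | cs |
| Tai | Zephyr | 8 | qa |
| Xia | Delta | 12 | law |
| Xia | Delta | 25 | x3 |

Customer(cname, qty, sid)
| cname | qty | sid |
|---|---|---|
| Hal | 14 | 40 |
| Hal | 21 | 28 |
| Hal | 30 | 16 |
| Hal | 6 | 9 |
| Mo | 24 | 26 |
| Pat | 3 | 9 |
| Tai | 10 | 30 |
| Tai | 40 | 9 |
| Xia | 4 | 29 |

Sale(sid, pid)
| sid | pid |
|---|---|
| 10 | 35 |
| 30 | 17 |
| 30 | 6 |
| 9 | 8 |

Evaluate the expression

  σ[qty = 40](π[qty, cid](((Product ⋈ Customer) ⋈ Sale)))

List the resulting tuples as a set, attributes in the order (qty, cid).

{(40, 22), (40, 31), (40, 33), (40, 7), (40, 8)}

Natural join on cname: {(Hal, Echo, 9, x2, 14, 40), (Hal, Echo, 9, x2, 21, 28), (Hal, Echo, 9, x2, 30, 16), (Hal, Echo, 9, x2, 6, 9), (Tai, Argo, 33, cs, 10, 30), (Tai, Argo, 33, cs, 40, 9), (Tai, Atlas, 22, rd, 10, 30), (Tai, Atlas, 22, rd, 40, 9), (Tai, Delta, 31, ops, 10, 30), (Tai, Delta, 31, ops, 40, 9), (Tai, Orion, 7, cs, 10, 30), (Tai, Orion, 7, cs, 40, 9), (Tai, Zephyr, 8, qa, 10, 30), (Tai, Zephyr, 8, qa, 40, 9), (Xia, Delta, 12, law, 4, 29), (Xia, Delta, 25, x3, 4, 29)}
Natural join on sid: {(Hal, Echo, 9, x2, 6, 9, 8), (Tai, Argo, 33, cs, 10, 30, 17), (Tai, Argo, 33, cs, 10, 30, 6), (Tai, Argo, 33, cs, 40, 9, 8), (Tai, Atlas, 22, rd, 10, 30, 17), (Tai, Atlas, 22, rd, 10, 30, 6), (Tai, Atlas, 22, rd, 40, 9, 8), (Tai, Delta, 31, ops, 10, 30, 17), (Tai, Delta, 31, ops, 10, 30, 6), (Tai, Delta, 31, ops, 40, 9, 8), (Tai, Orion, 7, cs, 10, 30, 17), (Tai, Orion, 7, cs, 10, 30, 6), (Tai, Orion, 7, cs, 40, 9, 8), (Tai, Zephyr, 8, qa, 10, 30, 17), (Tai, Zephyr, 8, qa, 10, 30, 6), (Tai, Zephyr, 8, qa, 40, 9, 8)}
π[qty, cid]: project onto (qty, cid) (5 duplicate(s) eliminated) → {(10, 22), (10, 31), (10, 33), (10, 7), (10, 8), (40, 22), (40, 31), (40, 33), (40, 7), (40, 8), (6, 9)}
Selection qty = 40: {(40, 22), (40, 31), (40, 33), (40, 7), (40, 8)}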